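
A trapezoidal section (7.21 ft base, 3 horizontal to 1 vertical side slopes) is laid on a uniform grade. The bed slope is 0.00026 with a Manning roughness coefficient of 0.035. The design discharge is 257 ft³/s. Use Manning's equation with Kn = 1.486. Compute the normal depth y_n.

Manning's equation rearranged: A R^(2/3) = nQ / (1.486·√S) = 0.035 × 257 / (1.486 × √0.00026) = 375.4.
Try y = 4.89 ft: A R^(2/3) = 212.8 — too small.
Try y = 7.96 ft: A R^(2/3) = 654.4 — too large.
Try y = 6.27 ft: A R^(2/3) = 374.7 — close enough.

y_n = 6.27 ft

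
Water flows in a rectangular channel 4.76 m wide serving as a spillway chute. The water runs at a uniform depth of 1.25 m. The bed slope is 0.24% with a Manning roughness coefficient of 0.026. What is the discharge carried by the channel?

Q = 9.82 m³/s

Flow area A = b·y = 4.76 × 1.25 = 5.95 m². Wetted perimeter P = b + 2y = 4.76 + 2×1.25 = 7.26 m.
Hydraulic radius R = A/P = 5.95/7.26 = 0.8196 m.
Manning's equation: Q = (1/n) A R^(2/3) S^(1/2) = (1/0.026) × 5.95 × 0.8196^(2/3) × 0.0024^(1/2) = 9.82 m³/s.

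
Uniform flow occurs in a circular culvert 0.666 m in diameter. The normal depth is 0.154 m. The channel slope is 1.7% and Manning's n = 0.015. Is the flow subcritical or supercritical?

supercritical

For a circular section of diameter D = 0.666 m at depth y = 0.154 m, the central angle is θ = 2 arccos(1 − 2y/D) = 2.007 rad. Then A = (D²/8)(θ − sin θ) = 0.06099 m² and P = Dθ/2 = 0.6682 m.
Hydraulic radius R = A/P = 0.06099/0.6682 = 0.09128 m.
V = (1/n) R^(2/3) √S = (1/0.015) × 0.09128^(2/3) × √0.017 = 1.762 m/s. Hydraulic depth D_h = A/T = 0.06099/0.5616 = 0.1086 m.
Froude number Fr = V/√(g·D_h) = 1.762/√(9.81×0.1086) = 1.71, which is greater than 1, so the flow is supercritical.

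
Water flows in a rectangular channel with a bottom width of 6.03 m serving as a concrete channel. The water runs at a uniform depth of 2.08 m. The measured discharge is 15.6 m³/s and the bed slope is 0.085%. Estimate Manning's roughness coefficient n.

Flow area A = b·y = 6.03 × 2.08 = 12.54 m². Wetted perimeter P = b + 2y = 6.03 + 2×2.08 = 10.19 m.
Hydraulic radius R = A/P = 12.54/10.19 = 1.231 m.
Rearranging Manning's equation: n = (1/Q) A R^(2/3) S^(1/2) = (1/15.6) × 12.54 × 1.231^(2/3) × √0.00085 = 0.0269.

n = 0.0269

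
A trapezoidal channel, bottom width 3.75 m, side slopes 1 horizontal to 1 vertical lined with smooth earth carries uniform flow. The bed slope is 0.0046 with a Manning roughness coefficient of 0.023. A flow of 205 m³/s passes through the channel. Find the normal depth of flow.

Manning's equation rearranged: A R^(2/3) = nQ / (1·√S) = 0.023 × 205 / (√0.0046) = 69.52.
Try y = 5.96 m: A R^(2/3) = 115.2 — over.
Try y = 3.98 m: A R^(2/3) = 49.65 — short.
Try y = 4.69 m: A R^(2/3) = 69.5 — close enough.

y_n = 4.69 m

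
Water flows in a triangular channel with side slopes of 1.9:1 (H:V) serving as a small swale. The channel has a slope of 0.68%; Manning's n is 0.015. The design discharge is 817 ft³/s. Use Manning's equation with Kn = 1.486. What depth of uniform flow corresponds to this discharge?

y_n = 5.42 ft

Manning's equation rearranged: A R^(2/3) = nQ / (1.486·√S) = 0.015 × 817 / (1.486 × √0.0068) = 100.
At y = 6.26 ft: A R^(2/3) = 146.8 — high.
At y = 4.12 ft: A R^(2/3) = 48.13 — low.
At y = 5.42 ft: A R^(2/3) = 100 — ≈ 100.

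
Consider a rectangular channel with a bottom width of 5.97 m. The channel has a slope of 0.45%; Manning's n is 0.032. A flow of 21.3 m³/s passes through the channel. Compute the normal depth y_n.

Manning's equation rearranged: A R^(2/3) = nQ / (1·√S) = 0.032 × 21.3 / (√0.0045) = 10.16.
Try y = 1.26 m: A R^(2/3) = 6.939 — low.
Try y = 2.06 m: A R^(2/3) = 14.03 — high.
Try y = 1.64 m: A R^(2/3) = 10.17 — ≈ 10.16.

y_n = 1.64 m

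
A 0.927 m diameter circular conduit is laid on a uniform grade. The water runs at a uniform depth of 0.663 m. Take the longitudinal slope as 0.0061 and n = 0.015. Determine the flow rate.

Q = 1.14 m³/s

For a circular section of diameter D = 0.927 m at depth y = 0.663 m, the central angle is θ = 2 arccos(1 − 2y/D) = 4.032 rad. Then A = (D²/8)(θ − sin θ) = 0.5165 m² and P = Dθ/2 = 1.869 m.
Hydraulic radius R = A/P = 0.5165/1.869 = 0.2764 m.
Manning's equation: Q = (1/n) A R^(2/3) S^(1/2) = (1/0.015) × 0.5165 × 0.2764^(2/3) × 0.0061^(1/2) = 1.14 m³/s.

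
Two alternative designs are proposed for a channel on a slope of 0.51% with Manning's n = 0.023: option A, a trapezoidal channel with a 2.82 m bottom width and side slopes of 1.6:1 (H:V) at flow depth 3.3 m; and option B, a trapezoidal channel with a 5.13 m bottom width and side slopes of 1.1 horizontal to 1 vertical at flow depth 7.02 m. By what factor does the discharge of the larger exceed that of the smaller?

5.33

Channel A: With bottom width b = 2.82 m and side slope z = 1.6: A = (b + zy)y = (2.82 + 1.6×3.3)×3.3 = 26.73 m²; P = b + 2y√(1+z²) = 2.82 + 2×3.3×1.887 = 15.27 m. Hydraulic radius R = A/P = 26.73/15.27 = 1.75 m. Q_A = (1/0.023)·26.73·1.75^(2/3)·√0.0051 = 120.5 m³/s.
Channel B: With bottom width b = 5.13 m and side slope z = 1.1: A = (b + zy)y = (5.13 + 1.1×7.02)×7.02 = 90.22 m²; P = b + 2y√(1+z²) = 5.13 + 2×7.02×1.487 = 26 m. Hydraulic radius R = A/P = 90.22/26 = 3.47 m. Q_B = (1/0.023)·90.22·3.47^(2/3)·√0.0051 = 642 m³/s.
The larger discharge is 642 m³/s and the smaller is 120.5 m³/s; the ratio is 5.33.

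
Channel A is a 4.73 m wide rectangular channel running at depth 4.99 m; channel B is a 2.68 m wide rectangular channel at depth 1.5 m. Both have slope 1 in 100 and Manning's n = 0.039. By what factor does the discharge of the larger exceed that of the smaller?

Channel A: Flow area A = b·y = 4.73 × 4.99 = 23.6 m². Wetted perimeter P = b + 2y = 4.73 + 2×4.99 = 14.71 m. Hydraulic radius R = A/P = 23.6/14.71 = 1.605 m. Q_A = (1/0.039)·23.6·1.605^(2/3)·√0.01 = 82.95 m³/s.
Channel B: Flow area A = b·y = 2.68 × 1.5 = 4.02 m². Wetted perimeter P = b + 2y = 2.68 + 2×1.5 = 5.68 m. Hydraulic radius R = A/P = 4.02/5.68 = 0.7077 m. Q_B = (1/0.039)·4.02·0.7077^(2/3)·√0.01 = 8.186 m³/s.
The larger discharge is 82.95 m³/s and the smaller is 8.186 m³/s; the ratio is 10.1.

10.1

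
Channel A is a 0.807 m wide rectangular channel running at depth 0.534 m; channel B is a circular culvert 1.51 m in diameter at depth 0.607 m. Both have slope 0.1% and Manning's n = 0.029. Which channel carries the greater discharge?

Channel A: Flow area A = b·y = 0.807 × 0.534 = 0.4309 m². Wetted perimeter P = b + 2y = 0.807 + 2×0.534 = 1.875 m. Hydraulic radius R = A/P = 0.4309/1.875 = 0.2298 m. Q_A = (1/0.029)·0.4309·0.2298^(2/3)·√0.001 = 0.1763 m³/s.
Channel B: For a circular section of diameter D = 1.51 m at depth y = 0.607 m, the central angle is θ = 2 arccos(1 − 2y/D) = 2.747 rad. Then A = (D²/8)(θ − sin θ) = 0.6734 m² and P = Dθ/2 = 2.074 m. Hydraulic radius R = A/P = 0.6734/2.074 = 0.3247 m. Q_B = (1/0.029)·0.6734·0.3247^(2/3)·√0.001 = 0.3468 m³/s.
Q_A = 0.1763 m³/s vs Q_B = 0.3468 m³/s, so channel B carries more.

channel B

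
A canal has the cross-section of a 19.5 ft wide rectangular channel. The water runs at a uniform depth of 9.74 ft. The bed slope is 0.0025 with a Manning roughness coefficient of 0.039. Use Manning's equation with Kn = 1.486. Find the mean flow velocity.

Flow area A = b·y = 19.5 × 9.74 = 189.9 ft². Wetted perimeter P = b + 2y = 19.5 + 2×9.74 = 38.98 ft.
Hydraulic radius R = A/P = 189.9/38.98 = 4.872 ft.
From Manning's equation, V = (1.486/n) R^(2/3) S^(1/2) = (1.486/0.039) × 4.872^(2/3) × 0.0025^(1/2) = 5.48 ft/s.

V = 5.48 ft/s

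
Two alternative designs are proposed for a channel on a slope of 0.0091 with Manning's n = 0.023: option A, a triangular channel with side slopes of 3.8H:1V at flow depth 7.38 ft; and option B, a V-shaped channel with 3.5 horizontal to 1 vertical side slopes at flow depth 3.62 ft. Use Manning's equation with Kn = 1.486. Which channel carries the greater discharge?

channel A

Channel A: For a triangular section with side slope z = 3.8: A = zy² = 3.8×7.38² = 207 ft²; P = 2y√(1+z²) = 2×7.38×3.929 = 58 ft. Hydraulic radius R = A/P = 207/58 = 3.569 ft. Q_A = (1.486/0.023)·207·3.569^(2/3)·√0.0091 = 2979 ft³/s.
Channel B: For a triangular section with side slope z = 3.5: A = zy² = 3.5×3.62² = 45.87 ft²; P = 2y√(1+z²) = 2×3.62×3.64 = 26.35 ft. Hydraulic radius R = A/P = 45.87/26.35 = 1.74 ft. Q_B = (1.486/0.023)·45.87·1.74^(2/3)·√0.0091 = 409 ft³/s.
Q_A = 2979 ft³/s vs Q_B = 409 ft³/s, so channel A carries more.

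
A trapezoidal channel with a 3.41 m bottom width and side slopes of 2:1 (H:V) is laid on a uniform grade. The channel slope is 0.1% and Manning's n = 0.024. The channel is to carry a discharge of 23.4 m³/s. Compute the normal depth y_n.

Manning's equation rearranged: A R^(2/3) = nQ / (1·√S) = 0.024 × 23.4 / (√0.001) = 17.76.
At y = 1.44 m: A R^(2/3) = 8.565 — low.
At y = 2.06 m: A R^(2/3) = 17.8 — close enough.

y_n = 2.06 m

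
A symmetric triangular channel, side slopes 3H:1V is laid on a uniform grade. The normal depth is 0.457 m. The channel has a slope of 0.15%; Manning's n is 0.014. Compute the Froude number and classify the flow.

subcritical

For a triangular section with side slope z = 3: A = zy² = 3×0.457² = 0.6265 m²; P = 2y√(1+z²) = 2×0.457×3.162 = 2.89 m.
Hydraulic radius R = A/P = 0.6265/2.89 = 0.2168 m.
V = (1/n) R^(2/3) √S = (1/0.014) × 0.2168^(2/3) × √0.0015 = 0.9983 m/s. Hydraulic depth D_h = A/T = 0.6265/2.742 = 0.2285 m.
Froude number Fr = V/√(g·D_h) = 0.9983/√(9.81×0.2285) = 0.667, which is less than 1, so the flow is subcritical.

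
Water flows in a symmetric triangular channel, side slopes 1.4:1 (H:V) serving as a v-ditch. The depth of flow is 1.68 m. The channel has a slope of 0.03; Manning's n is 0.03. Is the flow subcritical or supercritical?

For a triangular section with side slope z = 1.4: A = zy² = 1.4×1.68² = 3.951 m²; P = 2y√(1+z²) = 2×1.68×1.72 = 5.781 m.
Hydraulic radius R = A/P = 3.951/5.781 = 0.6835 m.
V = (1/n) R^(2/3) √S = (1/0.03) × 0.6835^(2/3) × √0.03 = 4.48 m/s. Hydraulic depth D_h = A/T = 3.951/4.704 = 0.84 m.
Froude number Fr = V/√(g·D_h) = 4.48/√(9.81×0.84) = 1.56, which is greater than 1, so the flow is supercritical.

supercritical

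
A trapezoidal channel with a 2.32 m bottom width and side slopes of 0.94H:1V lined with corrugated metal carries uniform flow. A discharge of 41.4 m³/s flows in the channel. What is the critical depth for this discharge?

At critical depth, Q² T / (g A³) = 1, i.e. A³/T = Q²/g = 41.4²/9.81 = 174.7.
At y = 2.73 m: A³/T = 318.5 — too large.
At y = 1.76 m: A³/T = 60.8 — too small.
At y = 2.34 m: A³/T = 176 — matches.

y_c = 2.34 m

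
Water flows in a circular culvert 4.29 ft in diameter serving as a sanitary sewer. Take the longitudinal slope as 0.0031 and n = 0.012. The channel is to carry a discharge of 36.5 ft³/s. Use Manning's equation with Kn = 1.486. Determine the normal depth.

Manning's equation rearranged: A R^(2/3) = nQ / (1.486·√S) = 0.012 × 36.5 / (1.486 × √0.0031) = 5.294.
At y = 1.92 ft: A R^(2/3) = 6.248 — high.
At y = 1.33 ft: A R^(2/3) = 3.16 — low.
At y = 1.75 ft: A R^(2/3) = 5.29 — ≈ 5.294.

y_n = 1.75 ft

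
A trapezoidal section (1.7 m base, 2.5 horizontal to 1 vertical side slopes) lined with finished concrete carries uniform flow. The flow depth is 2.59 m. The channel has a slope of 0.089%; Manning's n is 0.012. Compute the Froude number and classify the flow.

subcritical

With bottom width b = 1.7 m and side slope z = 2.5: A = (b + zy)y = (1.7 + 2.5×2.59)×2.59 = 21.17 m²; P = b + 2y√(1+z²) = 1.7 + 2×2.59×2.693 = 15.65 m.
Hydraulic radius R = A/P = 21.17/15.65 = 1.353 m.
V = (1/n) R^(2/3) √S = (1/0.012) × 1.353^(2/3) × √0.00089 = 3.041 m/s. Hydraulic depth D_h = A/T = 21.17/14.65 = 1.445 m.
Froude number Fr = V/√(g·D_h) = 3.041/√(9.81×1.445) = 0.808, which is less than 1, so the flow is subcritical.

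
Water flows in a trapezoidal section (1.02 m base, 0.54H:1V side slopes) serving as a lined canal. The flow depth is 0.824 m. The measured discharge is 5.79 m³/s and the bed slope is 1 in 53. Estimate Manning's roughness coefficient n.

n = 0.016

With bottom width b = 1.02 m and side slope z = 0.54: A = (b + zy)y = (1.02 + 0.54×0.824)×0.824 = 1.207 m²; P = b + 2y√(1+z²) = 1.02 + 2×0.824×1.136 = 2.893 m.
Hydraulic radius R = A/P = 1.207/2.893 = 0.4173 m.
Rearranging Manning's equation: n = (1/Q) A R^(2/3) S^(1/2) = (1/5.79) × 1.207 × 0.4173^(2/3) × √0.01887 = 0.016.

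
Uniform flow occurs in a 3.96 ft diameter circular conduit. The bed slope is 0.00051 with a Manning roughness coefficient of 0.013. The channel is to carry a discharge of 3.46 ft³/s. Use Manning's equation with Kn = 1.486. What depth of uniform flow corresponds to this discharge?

y_n = 0.885 ft

Manning's equation rearranged: A R^(2/3) = nQ / (1.486·√S) = 0.013 × 3.46 / (1.486 × √0.00051) = 1.34.
Trying y = 0.962 ft: A R^(2/3) = 1.583 — too large.
Trying y = 0.76 ft: A R^(2/3) = 0.9854 — too small.
Trying y = 0.885 ft: A R^(2/3) = 1.34 — close enough.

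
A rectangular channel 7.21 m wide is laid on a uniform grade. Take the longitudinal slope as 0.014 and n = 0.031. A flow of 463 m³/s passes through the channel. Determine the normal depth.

Manning's equation rearranged: A R^(2/3) = nQ / (1·√S) = 0.031 × 463 / (√0.014) = 121.3.
At y = 8 m: A R^(2/3) = 105.8 — short.
At y = 10.9 m: A R^(2/3) = 152.7 — over.
At y = 8.96 m: A R^(2/3) = 121.2 — matches.

y_n = 8.96 m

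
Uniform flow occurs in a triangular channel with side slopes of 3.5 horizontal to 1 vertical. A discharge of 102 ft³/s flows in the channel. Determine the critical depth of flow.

y_c = 2.21 ft

At critical depth, Q² T / (g A³) = 1, i.e. A³/T = Q²/g = 102²/32.2 = 323.1.
Trying y = 1.66 ft: A³/T = 77.21 — too small.
Trying y = 2.78 ft: A³/T = 1017 — too large.
Trying y = 2.21 ft: A³/T = 322.9 — ≈ 323.1.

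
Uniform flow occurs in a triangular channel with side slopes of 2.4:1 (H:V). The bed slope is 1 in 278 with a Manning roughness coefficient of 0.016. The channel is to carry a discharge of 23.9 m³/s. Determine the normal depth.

y_n = 1.75 m

Manning's equation rearranged: A R^(2/3) = nQ / (1·√S) = 0.016 × 23.9 / (√0.003597) = 6.376.
At y = 2.04 m: A R^(2/3) = 9.595 — high.
At y = 1.35 m: A R^(2/3) = 3.191 — low.
At y = 1.75 m: A R^(2/3) = 6.375 — matches.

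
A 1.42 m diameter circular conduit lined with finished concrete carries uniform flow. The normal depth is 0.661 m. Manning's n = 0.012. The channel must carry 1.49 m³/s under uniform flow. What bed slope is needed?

S = 0.0026

For a circular section of diameter D = 1.42 m at depth y = 0.661 m, the central angle is θ = 2 arccos(1 − 2y/D) = 3.003 rad. Then A = (D²/8)(θ − sin θ) = 0.7223 m² and P = Dθ/2 = 2.132 m.
Hydraulic radius R = A/P = 0.7223/2.132 = 0.3387 m.
From Manning's equation, S = [nQ / (1 A R^(2/3))]² = [0.012 × 1.49 / (1 × 0.7223 × 0.3387^(2/3))]² = 0.0026.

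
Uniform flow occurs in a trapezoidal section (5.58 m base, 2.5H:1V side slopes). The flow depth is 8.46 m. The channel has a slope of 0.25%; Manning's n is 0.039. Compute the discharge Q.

Q = 781 m³/s

With bottom width b = 5.58 m and side slope z = 2.5: A = (b + zy)y = (5.58 + 2.5×8.46)×8.46 = 226.1 m²; P = b + 2y√(1+z²) = 5.58 + 2×8.46×2.693 = 51.14 m.
Hydraulic radius R = A/P = 226.1/51.14 = 4.422 m.
Manning's equation: Q = (1/n) A R^(2/3) S^(1/2) = (1/0.039) × 226.1 × 4.422^(2/3) × 0.0025^(1/2) = 781 m³/s.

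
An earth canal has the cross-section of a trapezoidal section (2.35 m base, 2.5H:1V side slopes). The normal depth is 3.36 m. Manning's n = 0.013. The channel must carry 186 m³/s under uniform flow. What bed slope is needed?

S = 0.0021

With bottom width b = 2.35 m and side slope z = 2.5: A = (b + zy)y = (2.35 + 2.5×3.36)×3.36 = 36.12 m²; P = b + 2y√(1+z²) = 2.35 + 2×3.36×2.693 = 20.44 m.
Hydraulic radius R = A/P = 36.12/20.44 = 1.767 m.
From Manning's equation, S = [nQ / (1 A R^(2/3))]² = [0.013 × 186 / (1 × 36.12 × 1.767^(2/3))]² = 0.0021.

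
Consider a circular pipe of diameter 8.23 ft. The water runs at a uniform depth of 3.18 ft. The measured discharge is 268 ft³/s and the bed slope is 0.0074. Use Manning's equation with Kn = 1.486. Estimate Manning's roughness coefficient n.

For a circular section of diameter D = 8.23 ft at depth y = 3.18 ft, the central angle is θ = 2 arccos(1 − 2y/D) = 2.683 rad. Then A = (D²/8)(θ − sin θ) = 18.97 ft² and P = Dθ/2 = 11.04 ft.
Hydraulic radius R = A/P = 18.97/11.04 = 1.718 ft.
Rearranging Manning's equation: n = (1.486/Q) A R^(2/3) S^(1/2) = (1.486/268) × 18.97 × 1.718^(2/3) × √0.0074 = 0.013.

n = 0.013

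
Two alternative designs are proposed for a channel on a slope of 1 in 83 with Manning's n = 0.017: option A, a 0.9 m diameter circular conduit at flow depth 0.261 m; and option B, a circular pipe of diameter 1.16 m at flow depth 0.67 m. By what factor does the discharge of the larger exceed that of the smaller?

6.8

Channel A: For a circular section of diameter D = 0.9 m at depth y = 0.261 m, the central angle is θ = 2 arccos(1 − 2y/D) = 2.275 rad. Then A = (D²/8)(θ − sin θ) = 0.1531 m² and P = Dθ/2 = 1.024 m. Hydraulic radius R = A/P = 0.1531/1.024 = 0.1496 m. Q_A = (1/0.017)·0.1531·0.1496^(2/3)·√0.01205 = 0.2786 m³/s.
Channel B: For a circular section of diameter D = 1.16 m at depth y = 0.67 m, the central angle is θ = 2 arccos(1 − 2y/D) = 3.453 rad. Then A = (D²/8)(θ − sin θ) = 0.6324 m² and P = Dθ/2 = 2.003 m. Hydraulic radius R = A/P = 0.6324/2.003 = 0.3157 m. Q_B = (1/0.017)·0.6324·0.3157^(2/3)·√0.01205 = 1.893 m³/s.
The larger discharge is 1.893 m³/s and the smaller is 0.2786 m³/s; the ratio is 6.8.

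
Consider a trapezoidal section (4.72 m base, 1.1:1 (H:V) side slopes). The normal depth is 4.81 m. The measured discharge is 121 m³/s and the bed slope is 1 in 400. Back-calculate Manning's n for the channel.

n = 0.037

With bottom width b = 4.72 m and side slope z = 1.1: A = (b + zy)y = (4.72 + 1.1×4.81)×4.81 = 48.15 m²; P = b + 2y√(1+z²) = 4.72 + 2×4.81×1.487 = 19.02 m.
Hydraulic radius R = A/P = 48.15/19.02 = 2.532 m.
Rearranging Manning's equation: n = (1/Q) A R^(2/3) S^(1/2) = (1/121) × 48.15 × 2.532^(2/3) × √0.0025 = 0.037.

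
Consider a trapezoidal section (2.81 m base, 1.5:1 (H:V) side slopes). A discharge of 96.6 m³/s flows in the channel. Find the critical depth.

y_c = 3.05 m

At critical depth, Q² T / (g A³) = 1, i.e. A³/T = Q²/g = 96.6²/9.81 = 951.2.
Try y = 3.32 m: A³/T = 1355 — high.
Try y = 2.19 m: A³/T = 253.5 — low.
Try y = 3.05 m: A³/T = 955.5 — close enough.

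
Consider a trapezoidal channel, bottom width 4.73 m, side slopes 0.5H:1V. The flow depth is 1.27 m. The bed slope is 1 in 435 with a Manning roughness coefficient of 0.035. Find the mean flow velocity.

V = 1.28 m/s

With bottom width b = 4.73 m and side slope z = 0.5: A = (b + zy)y = (4.73 + 0.5×1.27)×1.27 = 6.814 m²; P = b + 2y√(1+z²) = 4.73 + 2×1.27×1.118 = 7.57 m.
Hydraulic radius R = A/P = 6.814/7.57 = 0.9001 m.
From Manning's equation, V = (1/n) R^(2/3) S^(1/2) = (1/0.035) × 0.9001^(2/3) × 0.002299^(1/2) = 1.28 m/s.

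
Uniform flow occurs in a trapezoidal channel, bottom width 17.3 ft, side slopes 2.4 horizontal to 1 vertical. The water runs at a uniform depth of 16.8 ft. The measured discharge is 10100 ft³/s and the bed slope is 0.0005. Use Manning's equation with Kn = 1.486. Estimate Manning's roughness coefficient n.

n = 0.014

With bottom width b = 17.3 ft and side slope z = 2.4: A = (b + zy)y = (17.3 + 2.4×16.8)×16.8 = 968 ft²; P = b + 2y√(1+z²) = 17.3 + 2×16.8×2.6 = 104.7 ft.
Hydraulic radius R = A/P = 968/104.7 = 9.249 ft.
Rearranging Manning's equation: n = (1.486/Q) A R^(2/3) S^(1/2) = (1.486/10100) × 968 × 9.249^(2/3) × √0.0005 = 0.014.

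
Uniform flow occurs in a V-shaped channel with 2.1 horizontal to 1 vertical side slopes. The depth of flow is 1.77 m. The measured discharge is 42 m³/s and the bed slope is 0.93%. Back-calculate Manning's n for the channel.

n = 0.013

For a triangular section with side slope z = 2.1: A = zy² = 2.1×1.77² = 6.579 m²; P = 2y√(1+z²) = 2×1.77×2.326 = 8.234 m.
Hydraulic radius R = A/P = 6.579/8.234 = 0.799 m.
Rearranging Manning's equation: n = (1/Q) A R^(2/3) S^(1/2) = (1/42) × 6.579 × 0.799^(2/3) × √0.0093 = 0.013.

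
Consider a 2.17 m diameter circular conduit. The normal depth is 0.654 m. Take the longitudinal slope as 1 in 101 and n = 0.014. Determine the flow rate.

For a circular section of diameter D = 2.17 m at depth y = 0.654 m, the central angle is θ = 2 arccos(1 − 2y/D) = 2.325 rad. Then A = (D²/8)(θ − sin θ) = 0.9391 m² and P = Dθ/2 = 2.522 m.
Hydraulic radius R = A/P = 0.9391/2.522 = 0.3723 m.
Manning's equation: Q = (1/n) A R^(2/3) S^(1/2) = (1/0.014) × 0.9391 × 0.3723^(2/3) × 0.009901^(1/2) = 3.45 m³/s.

Q = 3.45 m³/s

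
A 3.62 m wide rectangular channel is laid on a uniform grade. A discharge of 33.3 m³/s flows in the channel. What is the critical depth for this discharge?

y_c = 2.05 m

For a rectangular channel, critical depth y_c = (q²/g)^(1/3) where q = Q/b = 33.3/3.62 = 9.199 m²/s.
So y_c = (9.199²/9.81)^(1/3) = 2.05 m.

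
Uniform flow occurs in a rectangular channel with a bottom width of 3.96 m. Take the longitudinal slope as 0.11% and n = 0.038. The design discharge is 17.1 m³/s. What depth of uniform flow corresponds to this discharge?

Manning's equation rearranged: A R^(2/3) = nQ / (1·√S) = 0.038 × 17.1 / (√0.0011) = 19.59.
At y = 3.51 m: A R^(2/3) = 16.27 — short.
At y = 4.52 m: A R^(2/3) = 22.15 — over.
At y = 4.08 m: A R^(2/3) = 19.57 — ≈ 19.59.

y_n = 4.08 m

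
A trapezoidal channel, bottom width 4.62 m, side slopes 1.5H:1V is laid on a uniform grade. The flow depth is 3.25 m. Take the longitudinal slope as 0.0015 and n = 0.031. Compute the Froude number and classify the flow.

subcritical

With bottom width b = 4.62 m and side slope z = 1.5: A = (b + zy)y = (4.62 + 1.5×3.25)×3.25 = 30.86 m²; P = b + 2y√(1+z²) = 4.62 + 2×3.25×1.803 = 16.34 m.
Hydraulic radius R = A/P = 30.86/16.34 = 1.889 m.
V = (1/n) R^(2/3) √S = (1/0.031) × 1.889^(2/3) × √0.0015 = 1.909 m/s. Hydraulic depth D_h = A/T = 30.86/14.37 = 2.147 m.
Froude number Fr = V/√(g·D_h) = 1.909/√(9.81×2.147) = 0.416, which is less than 1, so the flow is subcritical.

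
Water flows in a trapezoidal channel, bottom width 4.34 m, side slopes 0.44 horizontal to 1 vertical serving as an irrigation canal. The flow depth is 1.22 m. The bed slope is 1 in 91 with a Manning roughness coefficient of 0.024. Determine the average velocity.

With bottom width b = 4.34 m and side slope z = 0.44: A = (b + zy)y = (4.34 + 0.44×1.22)×1.22 = 5.95 m²; P = b + 2y√(1+z²) = 4.34 + 2×1.22×1.093 = 7.006 m.
Hydraulic radius R = A/P = 5.95/7.006 = 0.8493 m.
From Manning's equation, V = (1/n) R^(2/3) S^(1/2) = (1/0.024) × 0.8493^(2/3) × 0.01099^(1/2) = 3.92 m/s.

V = 3.92 m/s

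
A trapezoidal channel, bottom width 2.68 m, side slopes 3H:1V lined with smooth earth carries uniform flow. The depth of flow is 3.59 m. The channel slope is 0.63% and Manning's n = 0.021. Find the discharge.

Q = 280 m³/s

With bottom width b = 2.68 m and side slope z = 3: A = (b + zy)y = (2.68 + 3×3.59)×3.59 = 48.29 m²; P = b + 2y√(1+z²) = 2.68 + 2×3.59×3.162 = 25.39 m.
Hydraulic radius R = A/P = 48.29/25.39 = 1.902 m.
Manning's equation: Q = (1/n) A R^(2/3) S^(1/2) = (1/0.021) × 48.29 × 1.902^(2/3) × 0.0063^(1/2) = 280 m³/s.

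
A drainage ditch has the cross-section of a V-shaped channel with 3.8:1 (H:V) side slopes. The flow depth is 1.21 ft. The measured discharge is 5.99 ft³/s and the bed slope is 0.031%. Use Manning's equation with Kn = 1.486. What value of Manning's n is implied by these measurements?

n = 0.017

For a triangular section with side slope z = 3.8: A = zy² = 3.8×1.21² = 5.564 ft²; P = 2y√(1+z²) = 2×1.21×3.929 = 9.509 ft.
Hydraulic radius R = A/P = 5.564/9.509 = 0.5851 ft.
Rearranging Manning's equation: n = (1.486/Q) A R^(2/3) S^(1/2) = (1.486/5.99) × 5.564 × 0.5851^(2/3) × √0.00031 = 0.017.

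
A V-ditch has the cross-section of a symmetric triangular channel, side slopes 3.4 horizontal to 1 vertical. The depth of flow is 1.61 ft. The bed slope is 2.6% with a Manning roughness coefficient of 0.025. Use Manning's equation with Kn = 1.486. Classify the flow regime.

supercritical

For a triangular section with side slope z = 3.4: A = zy² = 3.4×1.61² = 8.813 ft²; P = 2y√(1+z²) = 2×1.61×3.544 = 11.41 ft.
Hydraulic radius R = A/P = 8.813/11.41 = 0.7723 ft.
V = (1.486/n) R^(2/3) √S = (1.486/0.025) × 0.7723^(2/3) × √0.026 = 8.068 ft/s. Hydraulic depth D_h = A/T = 8.813/10.95 = 0.805 ft.
Froude number Fr = V/√(g·D_h) = 8.068/√(32.2×0.805) = 1.58, which is greater than 1, so the flow is supercritical.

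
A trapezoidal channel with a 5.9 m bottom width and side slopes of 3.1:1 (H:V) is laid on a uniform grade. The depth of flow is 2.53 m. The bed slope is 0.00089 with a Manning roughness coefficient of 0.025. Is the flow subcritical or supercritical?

subcritical

With bottom width b = 5.9 m and side slope z = 3.1: A = (b + zy)y = (5.9 + 3.1×2.53)×2.53 = 34.77 m²; P = b + 2y√(1+z²) = 5.9 + 2×2.53×3.257 = 22.38 m.
Hydraulic radius R = A/P = 34.77/22.38 = 1.553 m.
V = (1/n) R^(2/3) √S = (1/0.025) × 1.553^(2/3) × √0.00089 = 1.601 m/s. Hydraulic depth D_h = A/T = 34.77/21.59 = 1.611 m.
Froude number Fr = V/√(g·D_h) = 1.601/√(9.81×1.611) = 0.403, which is less than 1, so the flow is subcritical.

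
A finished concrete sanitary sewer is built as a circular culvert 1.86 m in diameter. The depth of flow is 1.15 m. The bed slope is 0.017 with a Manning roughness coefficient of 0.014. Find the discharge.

Q = 10.7 m³/s

For a circular section of diameter D = 1.86 m at depth y = 1.15 m, the central angle is θ = 2 arccos(1 − 2y/D) = 3.619 rad. Then A = (D²/8)(θ − sin θ) = 1.764 m² and P = Dθ/2 = 3.366 m.
Hydraulic radius R = A/P = 1.764/3.366 = 0.5241 m.
Manning's equation: Q = (1/n) A R^(2/3) S^(1/2) = (1/0.014) × 1.764 × 0.5241^(2/3) × 0.017^(1/2) = 10.7 m³/s.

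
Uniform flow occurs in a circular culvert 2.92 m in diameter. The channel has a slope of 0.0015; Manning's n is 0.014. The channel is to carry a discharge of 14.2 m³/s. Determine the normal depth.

Manning's equation rearranged: A R^(2/3) = nQ / (1·√S) = 0.014 × 14.2 / (√0.0015) = 5.133.
Try y = 1.94 m: A R^(2/3) = 4.236 — low.
Try y = 2.58 m: A R^(2/3) = 5.736 — high.
Try y = 2.26 m: A R^(2/3) = 5.129 — ≈ 5.133.

y_n = 2.26 m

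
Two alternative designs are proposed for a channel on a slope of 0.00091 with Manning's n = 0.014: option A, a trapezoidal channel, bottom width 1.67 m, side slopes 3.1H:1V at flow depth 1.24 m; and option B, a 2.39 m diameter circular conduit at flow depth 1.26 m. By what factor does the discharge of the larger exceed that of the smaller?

Channel A: With bottom width b = 1.67 m and side slope z = 3.1: A = (b + zy)y = (1.67 + 3.1×1.24)×1.24 = 6.837 m²; P = b + 2y√(1+z²) = 1.67 + 2×1.24×3.257 = 9.748 m. Hydraulic radius R = A/P = 6.837/9.748 = 0.7014 m. Q_A = (1/0.014)·6.837·0.7014^(2/3)·√0.00091 = 11.63 m³/s.
Channel B: For a circular section of diameter D = 2.39 m at depth y = 1.26 m, the central angle is θ = 2 arccos(1 − 2y/D) = 3.25 rad. Then A = (D²/8)(θ − sin θ) = 2.398 m² and P = Dθ/2 = 3.884 m. Hydraulic radius R = A/P = 2.398/3.884 = 0.6175 m. Q_B = (1/0.014)·2.398·0.6175^(2/3)·√0.00091 = 3.747 m³/s.
The larger discharge is 11.63 m³/s and the smaller is 3.747 m³/s; the ratio is 3.1.

3.1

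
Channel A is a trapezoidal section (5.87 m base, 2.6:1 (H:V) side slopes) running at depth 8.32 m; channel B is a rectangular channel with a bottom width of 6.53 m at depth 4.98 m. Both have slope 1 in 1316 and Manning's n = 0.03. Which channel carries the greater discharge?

Channel A: With bottom width b = 5.87 m and side slope z = 2.6: A = (b + zy)y = (5.87 + 2.6×8.32)×8.32 = 228.8 m²; P = b + 2y√(1+z²) = 5.87 + 2×8.32×2.786 = 52.22 m. Hydraulic radius R = A/P = 228.8/52.22 = 4.381 m. Q_A = (1/0.03)·228.8·4.381^(2/3)·√0.0007599 = 563 m³/s.
Channel B: Flow area A = b·y = 6.53 × 4.98 = 32.52 m². Wetted perimeter P = b + 2y = 6.53 + 2×4.98 = 16.49 m. Hydraulic radius R = A/P = 32.52/16.49 = 1.972 m. Q_B = (1/0.03)·32.52·1.972^(2/3)·√0.0007599 = 46.99 m³/s.
Q_A = 563 m³/s vs Q_B = 46.99 m³/s, so channel A carries more.

channel A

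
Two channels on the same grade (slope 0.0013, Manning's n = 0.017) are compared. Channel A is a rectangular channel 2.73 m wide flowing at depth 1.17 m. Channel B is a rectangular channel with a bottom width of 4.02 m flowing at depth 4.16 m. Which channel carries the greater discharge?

channel B

Channel A: Flow area A = b·y = 2.73 × 1.17 = 3.194 m². Wetted perimeter P = b + 2y = 2.73 + 2×1.17 = 5.07 m. Hydraulic radius R = A/P = 3.194/5.07 = 0.63 m. Q_A = (1/0.017)·3.194·0.63^(2/3)·√0.0013 = 4.978 m³/s.
Channel B: Flow area A = b·y = 4.02 × 4.16 = 16.72 m². Wetted perimeter P = b + 2y = 4.02 + 2×4.16 = 12.34 m. Hydraulic radius R = A/P = 16.72/12.34 = 1.355 m. Q_B = (1/0.017)·16.72·1.355^(2/3)·√0.0013 = 43.44 m³/s.
Q_A = 4.978 m³/s vs Q_B = 43.44 m³/s, so channel B carries more.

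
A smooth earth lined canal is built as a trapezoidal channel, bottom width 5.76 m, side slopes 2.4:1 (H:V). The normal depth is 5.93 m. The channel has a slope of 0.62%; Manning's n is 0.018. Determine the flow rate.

Q = 1140 m³/s

With bottom width b = 5.76 m and side slope z = 2.4: A = (b + zy)y = (5.76 + 2.4×5.93)×5.93 = 118.6 m²; P = b + 2y√(1+z²) = 5.76 + 2×5.93×2.6 = 36.6 m.
Hydraulic radius R = A/P = 118.6/36.6 = 3.239 m.
Manning's equation: Q = (1/n) A R^(2/3) S^(1/2) = (1/0.018) × 118.6 × 3.239^(2/3) × 0.0062^(1/2) = 1140 m³/s.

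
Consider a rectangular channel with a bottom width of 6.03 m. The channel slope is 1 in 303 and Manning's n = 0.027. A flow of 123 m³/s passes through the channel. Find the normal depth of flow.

y_n = 6.02 m

Manning's equation rearranged: A R^(2/3) = nQ / (1·√S) = 0.027 × 123 / (√0.0033) = 57.81.
Trying y = 4.46 m: A R^(2/3) = 39.78 — low.
Trying y = 6.02 m: A R^(2/3) = 57.79 — ≈ 57.81.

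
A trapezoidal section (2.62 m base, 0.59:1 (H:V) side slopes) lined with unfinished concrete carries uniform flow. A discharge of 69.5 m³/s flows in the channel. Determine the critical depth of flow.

At critical depth, Q² T / (g A³) = 1, i.e. A³/T = Q²/g = 69.5²/9.81 = 492.4.
At y = 3.82 m: A³/T = 905.4 — high.
At y = 3.24 m: A³/T = 491.2 — close enough.

y_c = 3.24 m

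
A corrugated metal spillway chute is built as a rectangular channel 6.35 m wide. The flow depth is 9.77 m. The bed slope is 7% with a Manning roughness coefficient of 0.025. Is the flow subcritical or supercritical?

supercritical

Flow area A = b·y = 6.35 × 9.77 = 62.04 m². Wetted perimeter P = b + 2y = 6.35 + 2×9.77 = 25.89 m.
Hydraulic radius R = A/P = 62.04/25.89 = 2.396 m.
V = (1/n) R^(2/3) √S = (1/0.025) × 2.396^(2/3) × √0.07 = 18.95 m/s. Hydraulic depth D_h = A/T = 62.04/6.35 = 9.77 m.
Froude number Fr = V/√(g·D_h) = 18.95/√(9.81×9.77) = 1.94, which is greater than 1, so the flow is supercritical.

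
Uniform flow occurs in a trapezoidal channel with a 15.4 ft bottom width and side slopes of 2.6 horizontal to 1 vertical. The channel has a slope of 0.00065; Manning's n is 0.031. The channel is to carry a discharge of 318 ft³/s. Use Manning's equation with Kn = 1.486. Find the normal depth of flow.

Manning's equation rearranged: A R^(2/3) = nQ / (1.486·√S) = 0.031 × 318 / (1.486 × √0.00065) = 260.2.
Trying y = 5.21 ft: A R^(2/3) = 340.6 — too large.
Trying y = 3.16 ft: A R^(2/3) = 128.6 — too small.
Trying y = 4.55 ft: A R^(2/3) = 260 — ≈ 260.2.

y_n = 4.55 ft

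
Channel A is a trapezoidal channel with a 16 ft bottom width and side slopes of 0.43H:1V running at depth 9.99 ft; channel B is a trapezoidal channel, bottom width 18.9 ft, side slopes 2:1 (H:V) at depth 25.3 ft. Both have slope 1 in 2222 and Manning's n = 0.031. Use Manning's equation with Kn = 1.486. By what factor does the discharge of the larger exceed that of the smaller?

15.9

Channel A: With bottom width b = 16 ft and side slope z = 0.43: A = (b + zy)y = (16 + 0.43×9.99)×9.99 = 202.8 ft²; P = b + 2y√(1+z²) = 16 + 2×9.99×1.089 = 37.75 ft. Hydraulic radius R = A/P = 202.8/37.75 = 5.371 ft. Q_A = (1.486/0.031)·202.8·5.371^(2/3)·√0.00045 = 632.4 ft³/s.
Channel B: With bottom width b = 18.9 ft and side slope z = 2: A = (b + zy)y = (18.9 + 2×25.3)×25.3 = 1758 ft²; P = b + 2y√(1+z²) = 18.9 + 2×25.3×2.236 = 132 ft. Hydraulic radius R = A/P = 1758/132 = 13.32 ft. Q_B = (1.486/0.031)·1758·13.32^(2/3)·√0.00045 = 10050 ft³/s.
The larger discharge is 10050 ft³/s and the smaller is 632.4 ft³/s; the ratio is 15.9.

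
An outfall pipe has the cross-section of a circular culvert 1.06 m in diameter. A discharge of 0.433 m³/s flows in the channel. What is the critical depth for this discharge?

y_c = 0.364 m

At critical depth, Q² T / (g A³) = 1, i.e. A³/T = Q²/g = 0.433²/9.81 = 0.01911.
Trying y = 0.253 m: A³/T = 0.004669 — low.
Trying y = 0.449 m: A³/T = 0.04297 — high.
Trying y = 0.364 m: A³/T = 0.01916 — ≈ 0.01911.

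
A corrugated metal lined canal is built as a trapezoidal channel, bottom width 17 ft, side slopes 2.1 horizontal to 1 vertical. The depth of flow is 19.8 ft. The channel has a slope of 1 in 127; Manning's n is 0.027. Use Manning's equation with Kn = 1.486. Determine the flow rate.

Q = 27400 ft³/s

With bottom width b = 17 ft and side slope z = 2.1: A = (b + zy)y = (17 + 2.1×19.8)×19.8 = 1160 ft²; P = b + 2y√(1+z²) = 17 + 2×19.8×2.326 = 109.1 ft.
Hydraulic radius R = A/P = 1160/109.1 = 10.63 ft.
Manning's equation: Q = (1.486/n) A R^(2/3) S^(1/2) = (1.486/0.027) × 1160 × 10.63^(2/3) × 0.007874^(1/2) = 27400 ft³/s.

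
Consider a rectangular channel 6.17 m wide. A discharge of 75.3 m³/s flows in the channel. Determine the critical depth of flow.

For a rectangular channel, critical depth y_c = (q²/g)^(1/3) where q = Q/b = 75.3/6.17 = 12.2 m²/s.
So y_c = (12.2²/9.81)^(1/3) = 2.48 m.

y_c = 2.48 m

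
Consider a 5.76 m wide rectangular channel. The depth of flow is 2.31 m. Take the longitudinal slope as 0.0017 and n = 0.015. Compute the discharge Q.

Flow area A = b·y = 5.76 × 2.31 = 13.31 m². Wetted perimeter P = b + 2y = 5.76 + 2×2.31 = 10.38 m.
Hydraulic radius R = A/P = 13.31/10.38 = 1.282 m.
Manning's equation: Q = (1/n) A R^(2/3) S^(1/2) = (1/0.015) × 13.31 × 1.282^(2/3) × 0.0017^(1/2) = 43.2 m³/s.

Q = 43.2 m³/s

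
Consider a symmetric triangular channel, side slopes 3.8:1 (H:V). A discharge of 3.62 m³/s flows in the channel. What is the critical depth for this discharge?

At critical depth, Q² T / (g A³) = 1, i.e. A³/T = Q²/g = 3.62²/9.81 = 1.336.
At y = 0.547 m: A³/T = 0.3536 — short.
At y = 0.896 m: A³/T = 4.169 — over.
At y = 0.714 m: A³/T = 1.34 — ≈ 1.336.

y_c = 0.714 m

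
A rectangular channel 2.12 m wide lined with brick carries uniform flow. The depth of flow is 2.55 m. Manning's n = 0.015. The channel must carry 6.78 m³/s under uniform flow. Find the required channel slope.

Flow area A = b·y = 2.12 × 2.55 = 5.406 m². Wetted perimeter P = b + 2y = 2.12 + 2×2.55 = 7.22 m.
Hydraulic radius R = A/P = 5.406/7.22 = 0.7488 m.
From Manning's equation, S = [nQ / (1 A R^(2/3))]² = [0.015 × 6.78 / (1 × 5.406 × 0.7488^(2/3))]² = 0.000521.

S = 0.000521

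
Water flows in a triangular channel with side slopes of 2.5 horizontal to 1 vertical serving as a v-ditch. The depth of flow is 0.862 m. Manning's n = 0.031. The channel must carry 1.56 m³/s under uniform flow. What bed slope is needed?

S = 0.0023

For a triangular section with side slope z = 2.5: A = zy² = 2.5×0.862² = 1.858 m²; P = 2y√(1+z²) = 2×0.862×2.693 = 4.642 m.
Hydraulic radius R = A/P = 1.858/4.642 = 0.4002 m.
From Manning's equation, S = [nQ / (1 A R^(2/3))]² = [0.031 × 1.56 / (1 × 1.858 × 0.4002^(2/3))]² = 0.0023.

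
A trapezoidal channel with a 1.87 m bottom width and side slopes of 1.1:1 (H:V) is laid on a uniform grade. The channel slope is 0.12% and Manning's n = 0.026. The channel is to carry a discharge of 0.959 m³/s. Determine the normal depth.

Manning's equation rearranged: A R^(2/3) = nQ / (1·√S) = 0.026 × 0.959 / (√0.0012) = 0.7198.
Trying y = 0.654 m: A R^(2/3) = 0.9855 — high.
Trying y = 0.548 m: A R^(2/3) = 0.7199 — ≈ 0.7198.

y_n = 0.548 m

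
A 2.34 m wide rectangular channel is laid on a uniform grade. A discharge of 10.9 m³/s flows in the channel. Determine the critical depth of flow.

y_c = 1.3 m

For a rectangular channel, critical depth y_c = (q²/g)^(1/3) where q = Q/b = 10.9/2.34 = 4.658 m²/s.
So y_c = (4.658²/9.81)^(1/3) = 1.3 m.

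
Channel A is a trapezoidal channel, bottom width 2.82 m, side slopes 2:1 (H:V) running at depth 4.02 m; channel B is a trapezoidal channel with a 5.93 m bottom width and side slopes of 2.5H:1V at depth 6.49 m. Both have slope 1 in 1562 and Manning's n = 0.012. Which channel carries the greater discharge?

channel B

Channel A: With bottom width b = 2.82 m and side slope z = 2: A = (b + zy)y = (2.82 + 2×4.02)×4.02 = 43.66 m²; P = b + 2y√(1+z²) = 2.82 + 2×4.02×2.236 = 20.8 m. Hydraulic radius R = A/P = 43.66/20.8 = 2.099 m. Q_A = (1/0.012)·43.66·2.099^(2/3)·√0.0006402 = 150.9 m³/s.
Channel B: With bottom width b = 5.93 m and side slope z = 2.5: A = (b + zy)y = (5.93 + 2.5×6.49)×6.49 = 143.8 m²; P = b + 2y√(1+z²) = 5.93 + 2×6.49×2.693 = 40.88 m. Hydraulic radius R = A/P = 143.8/40.88 = 3.517 m. Q_B = (1/0.012)·143.8·3.517^(2/3)·√0.0006402 = 701.2 m³/s.
Q_A = 150.9 m³/s vs Q_B = 701.2 m³/s, so channel B carries more.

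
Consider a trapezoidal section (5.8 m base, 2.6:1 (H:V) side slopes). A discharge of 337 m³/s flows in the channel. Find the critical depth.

At critical depth, Q² T / (g A³) = 1, i.e. A³/T = Q²/g = 337²/9.81 = 11580.
Trying y = 3.52 m: A³/T = 6048 — too small.
Trying y = 5.27 m: A³/T = 32690 — too large.
Trying y = 4.12 m: A³/T = 11560 — matches.

y_c = 4.12 m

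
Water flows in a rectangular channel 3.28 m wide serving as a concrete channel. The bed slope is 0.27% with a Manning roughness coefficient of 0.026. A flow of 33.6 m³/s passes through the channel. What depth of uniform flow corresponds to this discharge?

Manning's equation rearranged: A R^(2/3) = nQ / (1·√S) = 0.026 × 33.6 / (√0.0027) = 16.81.
Try y = 5.4 m: A R^(2/3) = 20.64 — high.
Try y = 3.32 m: A R^(2/3) = 11.59 — low.
Try y = 4.53 m: A R^(2/3) = 16.82 — ≈ 16.81.

y_n = 4.53 m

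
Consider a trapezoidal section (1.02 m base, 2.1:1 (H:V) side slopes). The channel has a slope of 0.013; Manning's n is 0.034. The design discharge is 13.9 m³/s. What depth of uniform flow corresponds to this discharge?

y_n = 1.35 m

Manning's equation rearranged: A R^(2/3) = nQ / (1·√S) = 0.034 × 13.9 / (√0.013) = 4.145.
Trying y = 1.72 m: A R^(2/3) = 7.334 — too large.
Trying y = 0.936 m: A R^(2/3) = 1.807 — too small.
Trying y = 1.35 m: A R^(2/3) = 4.153 — matches.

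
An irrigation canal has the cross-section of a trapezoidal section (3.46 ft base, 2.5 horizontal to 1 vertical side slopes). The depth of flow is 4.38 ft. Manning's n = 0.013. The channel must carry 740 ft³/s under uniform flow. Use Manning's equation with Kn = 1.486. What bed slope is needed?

S = 0.0034

With bottom width b = 3.46 ft and side slope z = 2.5: A = (b + zy)y = (3.46 + 2.5×4.38)×4.38 = 63.12 ft²; P = b + 2y√(1+z²) = 3.46 + 2×4.38×2.693 = 27.05 ft.
Hydraulic radius R = A/P = 63.12/27.05 = 2.334 ft.
From Manning's equation, S = [nQ / (1.486 A R^(2/3))]² = [0.013 × 740 / (1.486 × 63.12 × 2.334^(2/3))]² = 0.0034.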